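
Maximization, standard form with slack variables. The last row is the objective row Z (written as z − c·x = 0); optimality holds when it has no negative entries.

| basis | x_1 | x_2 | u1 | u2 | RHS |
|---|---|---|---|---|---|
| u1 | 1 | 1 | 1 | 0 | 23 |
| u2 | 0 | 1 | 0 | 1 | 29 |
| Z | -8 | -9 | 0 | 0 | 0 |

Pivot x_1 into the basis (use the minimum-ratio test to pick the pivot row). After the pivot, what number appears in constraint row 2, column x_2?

Ratio test on column x_1 — row 1: 23/1 = 23; row 2: entry 0 ≤ 0. Minimum is 23 at row 1 (u1 leaves); pivot element 1.
Divide row 1 by 1; eliminate column x_1 from the other rows.
Row 2 update in column x_2: 1 − 0·1 = 1.

1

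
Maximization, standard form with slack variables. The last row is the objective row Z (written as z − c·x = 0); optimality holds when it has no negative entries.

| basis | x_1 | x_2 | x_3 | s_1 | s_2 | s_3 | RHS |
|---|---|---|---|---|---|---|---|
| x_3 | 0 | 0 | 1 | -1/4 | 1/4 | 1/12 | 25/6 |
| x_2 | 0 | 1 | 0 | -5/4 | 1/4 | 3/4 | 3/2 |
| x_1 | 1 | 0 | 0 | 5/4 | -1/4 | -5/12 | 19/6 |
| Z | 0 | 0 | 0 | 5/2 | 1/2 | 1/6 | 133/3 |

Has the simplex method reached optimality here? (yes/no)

Every Z-row coefficient is ≥ 0, so the tableau is optimal.

yes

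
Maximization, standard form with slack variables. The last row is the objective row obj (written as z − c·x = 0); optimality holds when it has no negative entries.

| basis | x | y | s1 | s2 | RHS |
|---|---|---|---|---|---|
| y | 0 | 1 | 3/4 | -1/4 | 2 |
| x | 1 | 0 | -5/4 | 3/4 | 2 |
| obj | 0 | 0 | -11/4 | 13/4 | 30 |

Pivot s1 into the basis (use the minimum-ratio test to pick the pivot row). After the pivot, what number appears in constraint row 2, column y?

Ratio test on column s1 — row 1: 2/(3/4) = 8/3; row 2: entry -5/4 ≤ 0. Minimum is 8/3 at row 1 (y leaves); pivot element 3/4.
Divide row 1 by 3/4; eliminate column s1 from the other rows.
Row 2 update in column y: 0 − (-5/4)·(4/3) = 5/3.

5/3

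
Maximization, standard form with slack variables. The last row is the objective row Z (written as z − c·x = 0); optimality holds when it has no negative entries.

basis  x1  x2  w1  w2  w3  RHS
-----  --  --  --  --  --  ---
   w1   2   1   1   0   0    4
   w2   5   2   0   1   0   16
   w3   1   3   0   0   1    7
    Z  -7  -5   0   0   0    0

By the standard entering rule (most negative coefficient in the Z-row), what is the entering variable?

x1

Negative Z-row entries: x1: -7, x2: -5.
The most negative is -7 in column x1, so x1 enters.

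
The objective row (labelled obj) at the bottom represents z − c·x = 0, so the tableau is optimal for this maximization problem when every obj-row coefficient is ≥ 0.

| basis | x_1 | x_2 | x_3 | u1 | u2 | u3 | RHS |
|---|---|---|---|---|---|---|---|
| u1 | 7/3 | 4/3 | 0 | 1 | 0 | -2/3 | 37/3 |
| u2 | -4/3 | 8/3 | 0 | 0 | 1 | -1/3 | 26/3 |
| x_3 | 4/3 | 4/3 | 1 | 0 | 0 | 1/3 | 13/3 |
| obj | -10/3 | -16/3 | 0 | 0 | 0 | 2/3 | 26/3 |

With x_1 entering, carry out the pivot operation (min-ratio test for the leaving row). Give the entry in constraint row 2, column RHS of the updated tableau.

Ratio test on column x_1 — row 1: (37/3)/(7/3) = 37/7; row 2: entry -4/3 ≤ 0; row 3: (13/3)/(4/3) = 13/4. Minimum is 13/4 at row 3 (x_3 leaves); pivot element 4/3.
Divide row 3 by 4/3; eliminate column x_1 from the other rows.
Row 2 update in column RHS: 26/3 − (-4/3)·(13/4) = 13.

13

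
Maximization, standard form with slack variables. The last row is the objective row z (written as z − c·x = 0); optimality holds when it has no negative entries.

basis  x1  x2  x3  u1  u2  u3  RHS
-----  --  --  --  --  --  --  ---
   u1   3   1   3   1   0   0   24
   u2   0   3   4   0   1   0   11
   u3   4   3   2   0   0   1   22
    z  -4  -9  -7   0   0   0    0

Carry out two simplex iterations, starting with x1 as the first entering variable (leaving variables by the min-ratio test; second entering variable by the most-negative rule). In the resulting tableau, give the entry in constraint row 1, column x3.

Ratio test on column x1 — row 1: 24/3 = 8; row 2: entry 0 ≤ 0; row 3: 22/4 = 11/2. Minimum is 11/2 at row 3 (u3 leaves); pivot element 4.
Divide row 3 by 4; eliminate column x1 from the other rows.
Second iteration: most negative z-row entry is -6 in column x2, so x2 enters.
Ratio test on column x2 — row 1: entry -5/4 ≤ 0; row 2: 11/3 = 11/3; row 3: (11/2)/(3/4) = 22/3. Minimum is 11/3 at row 2 (u2 leaves); pivot element 3.
Divide row 2 by 3; eliminate column x2 from the other rows.
After both pivots, the entry at constraint row 1, column x3 is 19/6.

19/6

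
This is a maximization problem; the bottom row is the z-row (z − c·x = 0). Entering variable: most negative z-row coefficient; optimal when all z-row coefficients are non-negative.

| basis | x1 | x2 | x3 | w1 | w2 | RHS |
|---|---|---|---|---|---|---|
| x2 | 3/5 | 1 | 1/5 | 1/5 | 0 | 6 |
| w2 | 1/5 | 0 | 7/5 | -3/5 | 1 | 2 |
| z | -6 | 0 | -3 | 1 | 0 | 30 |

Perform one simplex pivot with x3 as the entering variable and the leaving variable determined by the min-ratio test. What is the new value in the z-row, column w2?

15/7

Ratio test on column x3 — row 1: 6/(1/5) = 30; row 2: 2/(7/5) = 10/7. Minimum is 10/7 at row 2 (w2 leaves); pivot element 7/5.
Divide row 2 by 7/5; eliminate column x3 from the other rows.
z-row update in column w2: 0 − (-3)·(5/7) = 15/7.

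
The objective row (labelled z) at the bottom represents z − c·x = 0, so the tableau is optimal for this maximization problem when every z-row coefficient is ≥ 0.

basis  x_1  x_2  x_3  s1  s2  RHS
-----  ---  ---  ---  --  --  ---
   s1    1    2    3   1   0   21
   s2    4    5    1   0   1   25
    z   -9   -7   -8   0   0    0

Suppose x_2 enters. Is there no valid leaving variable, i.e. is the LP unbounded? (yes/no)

no

Column x_2 has positive entries in row(s) 1, 2, so the ratio test bounds it — not unbounded.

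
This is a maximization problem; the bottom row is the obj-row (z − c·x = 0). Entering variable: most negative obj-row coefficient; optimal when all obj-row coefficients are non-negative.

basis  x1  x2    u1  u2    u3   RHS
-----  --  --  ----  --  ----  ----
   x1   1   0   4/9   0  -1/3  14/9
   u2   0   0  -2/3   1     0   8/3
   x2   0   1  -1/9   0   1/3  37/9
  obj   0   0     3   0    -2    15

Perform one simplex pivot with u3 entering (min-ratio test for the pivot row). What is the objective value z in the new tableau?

119/3

Ratio test on column u3 — row 1: entry -1/3 ≤ 0; row 2: entry 0 ≤ 0; row 3: (37/9)/(1/3) = 37/3. Minimum is 37/3 at row 3 (x2 leaves); pivot element 1/3.
Pivot on row 3; the obj-row RHS becomes 15 − (-2)·(37/3) = 119/3.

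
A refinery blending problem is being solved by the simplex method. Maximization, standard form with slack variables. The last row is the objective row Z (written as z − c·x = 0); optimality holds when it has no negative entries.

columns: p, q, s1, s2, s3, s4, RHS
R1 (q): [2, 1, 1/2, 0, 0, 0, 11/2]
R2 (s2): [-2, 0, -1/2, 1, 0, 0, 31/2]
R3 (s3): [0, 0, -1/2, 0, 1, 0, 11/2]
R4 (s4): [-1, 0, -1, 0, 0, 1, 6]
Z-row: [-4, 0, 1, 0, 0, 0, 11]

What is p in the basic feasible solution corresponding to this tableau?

0

p is not in the basis, so in the current basic feasible solution p = 0.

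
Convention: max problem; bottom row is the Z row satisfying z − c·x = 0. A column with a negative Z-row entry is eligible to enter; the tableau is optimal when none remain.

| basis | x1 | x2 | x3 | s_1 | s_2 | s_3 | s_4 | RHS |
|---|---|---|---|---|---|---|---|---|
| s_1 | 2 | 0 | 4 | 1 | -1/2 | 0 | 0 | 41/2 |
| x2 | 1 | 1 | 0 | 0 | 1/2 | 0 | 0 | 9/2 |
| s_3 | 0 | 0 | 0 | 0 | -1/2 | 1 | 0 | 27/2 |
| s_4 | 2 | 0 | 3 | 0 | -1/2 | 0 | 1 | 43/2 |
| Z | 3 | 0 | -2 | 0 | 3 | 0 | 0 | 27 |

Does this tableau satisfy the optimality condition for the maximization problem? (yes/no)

The Z-row has a negative entry -2 in column x3, so it is not optimal.

no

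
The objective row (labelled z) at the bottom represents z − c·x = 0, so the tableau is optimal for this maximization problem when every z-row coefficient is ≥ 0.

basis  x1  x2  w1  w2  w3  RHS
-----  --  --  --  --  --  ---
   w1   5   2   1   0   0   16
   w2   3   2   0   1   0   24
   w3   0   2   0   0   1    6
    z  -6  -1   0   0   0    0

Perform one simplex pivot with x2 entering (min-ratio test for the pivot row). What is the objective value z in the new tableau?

Ratio test on column x2 — row 1: 16/2 = 8; row 2: 24/2 = 12; row 3: 6/2 = 3. Minimum is 3 at row 3 (w3 leaves); pivot element 2.
Pivot on row 3; the z-row RHS becomes 0 − (-1)·3 = 3.

3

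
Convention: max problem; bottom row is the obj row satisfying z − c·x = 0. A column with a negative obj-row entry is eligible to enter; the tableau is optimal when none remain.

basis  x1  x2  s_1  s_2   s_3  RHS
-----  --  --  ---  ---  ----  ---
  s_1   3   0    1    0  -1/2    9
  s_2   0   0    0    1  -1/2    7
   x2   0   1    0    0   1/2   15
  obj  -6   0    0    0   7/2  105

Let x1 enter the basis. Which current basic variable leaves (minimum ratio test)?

Column x1 entries and ratios — s_1: 9/3 = 3; s_2: 0 ≤ 0, skip; x2: 0 ≤ 0, skip.
Smallest ratio is 3 in the row of s_1, so s_1 leaves.

s_1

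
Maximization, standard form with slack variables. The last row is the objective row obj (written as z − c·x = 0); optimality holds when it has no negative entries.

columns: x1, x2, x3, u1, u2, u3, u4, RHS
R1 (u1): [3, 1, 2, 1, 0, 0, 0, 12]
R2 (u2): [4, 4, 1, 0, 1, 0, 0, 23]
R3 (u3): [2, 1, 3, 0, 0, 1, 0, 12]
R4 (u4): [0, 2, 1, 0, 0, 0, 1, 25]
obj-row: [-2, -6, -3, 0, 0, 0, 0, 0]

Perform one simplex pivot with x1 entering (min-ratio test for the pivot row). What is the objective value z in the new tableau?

8

Ratio test on column x1 — row 1: 12/3 = 4; row 2: 23/4 = 23/4; row 3: 12/2 = 6; row 4: entry 0 ≤ 0. Minimum is 4 at row 1 (u1 leaves); pivot element 3.
Pivot on row 1; the obj-row RHS becomes 0 − (-2)·4 = 8.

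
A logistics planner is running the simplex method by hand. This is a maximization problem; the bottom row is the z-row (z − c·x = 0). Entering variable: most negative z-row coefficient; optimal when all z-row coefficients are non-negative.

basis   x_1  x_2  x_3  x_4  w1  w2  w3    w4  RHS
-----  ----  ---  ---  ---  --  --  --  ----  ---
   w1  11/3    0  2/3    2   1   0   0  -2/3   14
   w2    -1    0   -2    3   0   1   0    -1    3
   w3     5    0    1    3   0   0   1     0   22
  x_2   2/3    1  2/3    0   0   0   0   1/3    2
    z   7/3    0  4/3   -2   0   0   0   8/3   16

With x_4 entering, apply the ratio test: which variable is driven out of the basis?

w2

Column x_4 entries and ratios — w1: 14/2 = 7; w2: 3/3 = 1; w3: 22/3 = 22/3; x_2: 0 ≤ 0, skip.
Smallest ratio is 1 in the row of w2, so w2 leaves.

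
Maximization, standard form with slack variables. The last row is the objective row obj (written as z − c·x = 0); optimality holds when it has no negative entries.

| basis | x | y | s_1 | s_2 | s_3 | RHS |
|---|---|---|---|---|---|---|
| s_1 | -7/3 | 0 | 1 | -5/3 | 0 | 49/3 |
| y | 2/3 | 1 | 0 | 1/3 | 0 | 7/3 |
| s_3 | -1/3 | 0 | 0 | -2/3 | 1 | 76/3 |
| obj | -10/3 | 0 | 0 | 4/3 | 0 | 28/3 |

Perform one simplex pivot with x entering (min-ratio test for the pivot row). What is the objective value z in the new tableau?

Ratio test on column x — row 1: entry -7/3 ≤ 0; row 2: (7/3)/(2/3) = 7/2; row 3: entry -1/3 ≤ 0. Minimum is 7/2 at row 2 (y leaves); pivot element 2/3.
Pivot on row 2; the obj-row RHS becomes 28/3 − (-10/3)·(7/2) = 21.

21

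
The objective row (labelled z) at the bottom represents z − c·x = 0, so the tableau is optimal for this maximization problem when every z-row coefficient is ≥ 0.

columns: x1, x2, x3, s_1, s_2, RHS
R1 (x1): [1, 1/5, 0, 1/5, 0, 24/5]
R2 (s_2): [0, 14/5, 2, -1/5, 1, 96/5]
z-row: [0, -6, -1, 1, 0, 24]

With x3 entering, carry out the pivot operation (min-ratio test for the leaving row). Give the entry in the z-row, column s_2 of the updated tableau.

1/2

Ratio test on column x3 — row 1: entry 0 ≤ 0; row 2: (96/5)/2 = 48/5. Minimum is 48/5 at row 2 (s_2 leaves); pivot element 2.
Divide row 2 by 2; eliminate column x3 from the other rows.
z-row update in column s_2: 0 − (-1)·(1/2) = 1/2.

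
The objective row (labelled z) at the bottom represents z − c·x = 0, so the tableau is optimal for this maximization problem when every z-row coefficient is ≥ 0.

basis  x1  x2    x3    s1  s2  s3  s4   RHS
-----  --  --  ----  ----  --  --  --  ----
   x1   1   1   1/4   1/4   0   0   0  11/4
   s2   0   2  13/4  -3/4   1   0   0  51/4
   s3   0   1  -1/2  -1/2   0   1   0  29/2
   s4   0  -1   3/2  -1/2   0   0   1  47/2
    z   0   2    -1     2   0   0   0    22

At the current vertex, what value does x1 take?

11/4

x1 is basic (row 1); its value is the RHS of that row, 11/4.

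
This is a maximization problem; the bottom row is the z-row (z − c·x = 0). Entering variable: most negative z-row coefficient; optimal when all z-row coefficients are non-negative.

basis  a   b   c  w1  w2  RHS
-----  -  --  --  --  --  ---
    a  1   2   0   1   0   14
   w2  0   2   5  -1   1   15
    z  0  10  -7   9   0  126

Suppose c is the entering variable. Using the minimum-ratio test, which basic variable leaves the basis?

Column c entries and ratios — a: 0 ≤ 0, skip; w2: 15/5 = 3.
Smallest ratio is 3 in the row of w2, so w2 leaves.

w2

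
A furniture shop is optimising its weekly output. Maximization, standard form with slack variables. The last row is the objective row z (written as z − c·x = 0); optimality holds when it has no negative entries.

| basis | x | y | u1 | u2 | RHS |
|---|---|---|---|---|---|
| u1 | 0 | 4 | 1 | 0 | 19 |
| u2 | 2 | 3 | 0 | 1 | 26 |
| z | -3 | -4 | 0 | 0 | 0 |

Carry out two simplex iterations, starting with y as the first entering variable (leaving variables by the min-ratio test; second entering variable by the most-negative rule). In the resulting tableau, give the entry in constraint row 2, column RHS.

47/8

Ratio test on column y — row 1: 19/4 = 19/4; row 2: 26/3 = 26/3. Minimum is 19/4 at row 1 (u1 leaves); pivot element 4.
Divide row 1 by 4; eliminate column y from the other rows.
Second iteration: most negative z-row entry is -3 in column x, so x enters.
Ratio test on column x — row 1: entry 0 ≤ 0; row 2: (47/4)/2 = 47/8. Minimum is 47/8 at row 2 (u2 leaves); pivot element 2.
Divide row 2 by 2; eliminate column x from the other rows.
After both pivots, the entry at constraint row 2, column RHS is 47/8.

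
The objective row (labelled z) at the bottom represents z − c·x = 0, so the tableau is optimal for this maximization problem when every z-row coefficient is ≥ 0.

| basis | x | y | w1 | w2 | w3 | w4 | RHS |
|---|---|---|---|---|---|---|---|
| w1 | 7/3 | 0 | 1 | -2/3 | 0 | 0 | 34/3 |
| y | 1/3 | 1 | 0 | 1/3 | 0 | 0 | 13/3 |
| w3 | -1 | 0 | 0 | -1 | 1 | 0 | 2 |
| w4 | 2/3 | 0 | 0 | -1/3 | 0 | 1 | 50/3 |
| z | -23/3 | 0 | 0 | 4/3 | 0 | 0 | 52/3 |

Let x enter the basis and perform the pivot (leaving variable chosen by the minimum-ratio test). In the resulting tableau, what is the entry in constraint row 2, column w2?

3/7

Ratio test on column x — row 1: (34/3)/(7/3) = 34/7; row 2: (13/3)/(1/3) = 13; row 3: entry -1 ≤ 0; row 4: (50/3)/(2/3) = 25. Minimum is 34/7 at row 1 (w1 leaves); pivot element 7/3.
Divide row 1 by 7/3; eliminate column x from the other rows.
Row 2 update in column w2: 1/3 − (1/3)·(-2/7) = 3/7.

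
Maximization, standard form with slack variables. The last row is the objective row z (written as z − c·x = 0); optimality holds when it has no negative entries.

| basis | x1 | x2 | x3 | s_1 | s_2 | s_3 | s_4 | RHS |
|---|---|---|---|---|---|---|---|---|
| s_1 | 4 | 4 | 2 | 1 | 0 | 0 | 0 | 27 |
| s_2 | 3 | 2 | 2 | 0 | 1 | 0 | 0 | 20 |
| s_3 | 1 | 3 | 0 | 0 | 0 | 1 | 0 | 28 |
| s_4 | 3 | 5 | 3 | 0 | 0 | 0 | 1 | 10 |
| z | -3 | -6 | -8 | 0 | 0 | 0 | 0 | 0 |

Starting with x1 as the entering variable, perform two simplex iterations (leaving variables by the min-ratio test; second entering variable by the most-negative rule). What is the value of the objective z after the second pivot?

80/3

Ratio test on column x1 — row 1: 27/4 = 27/4; row 2: 20/3 = 20/3; row 3: 28/1 = 28; row 4: 10/3 = 10/3. Minimum is 10/3 at row 4 (s_4 leaves); pivot element 3.
Pivot on row 4; the z-row RHS becomes 0 − (-3)·(10/3) = 10.
Next entering variable (most negative z-row entry -5): x3.
Ratio test on column x3 — row 1: entry -2 ≤ 0; row 2: entry -1 ≤ 0; row 3: entry -1 ≤ 0; row 4: (10/3)/1 = 10/3. Minimum is 10/3 at row 4 (x1 leaves); pivot element 1.
After the second pivot the z-row RHS is 10 − (-5)·(10/3) = 80/3.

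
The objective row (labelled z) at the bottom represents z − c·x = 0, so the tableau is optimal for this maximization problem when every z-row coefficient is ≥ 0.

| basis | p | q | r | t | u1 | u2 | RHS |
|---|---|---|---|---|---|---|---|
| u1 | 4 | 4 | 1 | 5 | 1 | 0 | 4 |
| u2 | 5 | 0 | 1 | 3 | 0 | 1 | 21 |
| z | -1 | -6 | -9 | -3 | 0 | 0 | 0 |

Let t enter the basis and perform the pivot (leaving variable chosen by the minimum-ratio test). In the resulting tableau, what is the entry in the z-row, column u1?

Ratio test on column t — row 1: 4/5 = 4/5; row 2: 21/3 = 7. Minimum is 4/5 at row 1 (u1 leaves); pivot element 5.
Divide row 1 by 5; eliminate column t from the other rows.
z-row update in column u1: 0 − (-3)·(1/5) = 3/5.

3/5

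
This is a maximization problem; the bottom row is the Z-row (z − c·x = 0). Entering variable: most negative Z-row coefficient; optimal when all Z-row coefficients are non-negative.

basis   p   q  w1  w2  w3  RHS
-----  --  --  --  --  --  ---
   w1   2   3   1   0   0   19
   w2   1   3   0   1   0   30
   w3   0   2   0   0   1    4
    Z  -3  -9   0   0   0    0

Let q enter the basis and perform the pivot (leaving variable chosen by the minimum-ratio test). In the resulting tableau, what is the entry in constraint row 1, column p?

2

Ratio test on column q — row 1: 19/3 = 19/3; row 2: 30/3 = 10; row 3: 4/2 = 2. Minimum is 2 at row 3 (w3 leaves); pivot element 2.
Divide row 3 by 2; eliminate column q from the other rows.
Row 1 update in column p: 2 − 3·0 = 2.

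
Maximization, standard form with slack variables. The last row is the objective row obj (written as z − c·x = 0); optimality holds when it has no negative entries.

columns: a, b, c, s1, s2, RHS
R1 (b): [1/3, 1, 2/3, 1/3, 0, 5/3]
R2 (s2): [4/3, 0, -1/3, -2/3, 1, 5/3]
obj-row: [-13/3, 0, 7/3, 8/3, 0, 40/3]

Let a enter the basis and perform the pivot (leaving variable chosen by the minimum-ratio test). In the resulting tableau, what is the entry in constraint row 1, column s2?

Ratio test on column a — row 1: (5/3)/(1/3) = 5; row 2: (5/3)/(4/3) = 5/4. Minimum is 5/4 at row 2 (s2 leaves); pivot element 4/3.
Divide row 2 by 4/3; eliminate column a from the other rows.
Row 1 update in column s2: 0 − (1/3)·(3/4) = -1/4.

-1/4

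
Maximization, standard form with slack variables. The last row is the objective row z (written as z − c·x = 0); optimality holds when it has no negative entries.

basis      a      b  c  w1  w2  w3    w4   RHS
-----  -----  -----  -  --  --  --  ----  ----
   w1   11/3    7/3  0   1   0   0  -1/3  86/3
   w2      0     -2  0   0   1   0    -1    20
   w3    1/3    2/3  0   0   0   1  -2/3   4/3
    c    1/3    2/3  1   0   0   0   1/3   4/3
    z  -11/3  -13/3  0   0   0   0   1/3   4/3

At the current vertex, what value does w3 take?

w3 is basic (row 3); its value is the RHS of that row, 4/3.

4/3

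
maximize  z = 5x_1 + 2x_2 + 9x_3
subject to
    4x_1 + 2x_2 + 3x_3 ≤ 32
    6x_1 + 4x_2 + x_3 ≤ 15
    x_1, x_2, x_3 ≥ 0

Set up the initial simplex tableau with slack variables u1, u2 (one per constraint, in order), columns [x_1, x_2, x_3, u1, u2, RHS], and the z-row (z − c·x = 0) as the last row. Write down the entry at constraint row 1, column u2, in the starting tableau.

Slack u2 belongs to constraint 2; its column is the unit vector e_2, so the entry in row 1 is 0.

0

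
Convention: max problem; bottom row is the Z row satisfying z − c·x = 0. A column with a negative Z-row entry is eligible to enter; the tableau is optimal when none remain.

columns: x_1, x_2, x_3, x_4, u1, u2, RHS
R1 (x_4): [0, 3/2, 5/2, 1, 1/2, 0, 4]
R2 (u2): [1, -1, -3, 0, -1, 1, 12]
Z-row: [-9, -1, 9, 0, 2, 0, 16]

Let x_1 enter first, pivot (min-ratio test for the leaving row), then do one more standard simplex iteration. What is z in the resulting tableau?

764/5

Ratio test on column x_1 — row 1: entry 0 ≤ 0; row 2: 12/1 = 12. Minimum is 12 at row 2 (u2 leaves); pivot element 1.
Pivot on row 2; the Z-row RHS becomes 16 − (-9)·12 = 124.
Next entering variable (most negative Z-row entry -18): x_3.
Ratio test on column x_3 — row 1: 4/(5/2) = 8/5; row 2: entry -3 ≤ 0. Minimum is 8/5 at row 1 (x_4 leaves); pivot element 5/2.
After the second pivot the Z-row RHS is 124 − (-18)·(8/5) = 764/5.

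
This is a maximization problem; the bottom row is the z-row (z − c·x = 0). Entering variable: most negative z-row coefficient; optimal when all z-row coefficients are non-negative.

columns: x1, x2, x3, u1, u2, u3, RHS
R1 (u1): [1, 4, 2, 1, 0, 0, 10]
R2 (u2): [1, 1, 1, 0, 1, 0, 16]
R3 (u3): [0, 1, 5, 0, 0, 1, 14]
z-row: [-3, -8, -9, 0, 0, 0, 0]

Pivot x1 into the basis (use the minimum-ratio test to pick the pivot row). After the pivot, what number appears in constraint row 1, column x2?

4

Ratio test on column x1 — row 1: 10/1 = 10; row 2: 16/1 = 16; row 3: entry 0 ≤ 0. Minimum is 10 at row 1 (u1 leaves); pivot element 1.
Divide row 1 by 1; eliminate column x1 from the other rows.
In the new row 1, the x2 entry is the old entry divided by the pivot: 4/1 = 4.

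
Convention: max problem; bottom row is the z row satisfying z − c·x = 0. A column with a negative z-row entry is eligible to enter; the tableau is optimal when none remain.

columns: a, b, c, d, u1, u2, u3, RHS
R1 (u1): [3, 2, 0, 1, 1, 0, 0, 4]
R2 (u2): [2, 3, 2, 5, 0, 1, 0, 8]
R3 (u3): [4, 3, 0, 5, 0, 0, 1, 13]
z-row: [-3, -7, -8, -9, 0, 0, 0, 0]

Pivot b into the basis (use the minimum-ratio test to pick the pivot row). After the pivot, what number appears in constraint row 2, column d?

7/2

Ratio test on column b — row 1: 4/2 = 2; row 2: 8/3 = 8/3; row 3: 13/3 = 13/3. Minimum is 2 at row 1 (u1 leaves); pivot element 2.
Divide row 1 by 2; eliminate column b from the other rows.
Row 2 update in column d: 5 − 3·(1/2) = 7/2.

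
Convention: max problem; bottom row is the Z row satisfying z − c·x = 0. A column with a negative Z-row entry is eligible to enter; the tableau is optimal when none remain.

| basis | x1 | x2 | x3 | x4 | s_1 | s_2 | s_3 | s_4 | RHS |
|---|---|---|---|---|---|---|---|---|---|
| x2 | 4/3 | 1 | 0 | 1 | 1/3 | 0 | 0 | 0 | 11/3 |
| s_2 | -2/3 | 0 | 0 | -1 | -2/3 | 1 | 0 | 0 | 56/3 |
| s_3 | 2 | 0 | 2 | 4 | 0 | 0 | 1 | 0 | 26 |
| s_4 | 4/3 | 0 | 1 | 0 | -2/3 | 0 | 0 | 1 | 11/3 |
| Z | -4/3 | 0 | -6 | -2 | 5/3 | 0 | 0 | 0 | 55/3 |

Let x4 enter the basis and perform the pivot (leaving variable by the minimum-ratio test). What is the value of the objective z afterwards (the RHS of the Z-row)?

77/3

Ratio test on column x4 — row 1: (11/3)/1 = 11/3; row 2: entry -1 ≤ 0; row 3: 26/4 = 13/2; row 4: entry 0 ≤ 0. Minimum is 11/3 at row 1 (x2 leaves); pivot element 1.
Pivot on row 1; the Z-row RHS becomes 55/3 − (-2)·(11/3) = 77/3.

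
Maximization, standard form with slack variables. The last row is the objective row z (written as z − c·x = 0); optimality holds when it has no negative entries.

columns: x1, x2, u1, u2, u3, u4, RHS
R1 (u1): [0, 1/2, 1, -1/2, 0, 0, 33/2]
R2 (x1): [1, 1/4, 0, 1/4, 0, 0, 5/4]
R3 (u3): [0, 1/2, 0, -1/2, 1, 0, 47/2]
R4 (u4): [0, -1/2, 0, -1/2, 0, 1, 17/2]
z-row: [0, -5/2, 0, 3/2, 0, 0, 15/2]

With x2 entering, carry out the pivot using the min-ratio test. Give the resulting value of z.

20

Ratio test on column x2 — row 1: (33/2)/(1/2) = 33; row 2: (5/4)/(1/4) = 5; row 3: (47/2)/(1/2) = 47; row 4: entry -1/2 ≤ 0. Minimum is 5 at row 2 (x1 leaves); pivot element 1/4.
Pivot on row 2; the z-row RHS becomes 15/2 − (-5/2)·5 = 20.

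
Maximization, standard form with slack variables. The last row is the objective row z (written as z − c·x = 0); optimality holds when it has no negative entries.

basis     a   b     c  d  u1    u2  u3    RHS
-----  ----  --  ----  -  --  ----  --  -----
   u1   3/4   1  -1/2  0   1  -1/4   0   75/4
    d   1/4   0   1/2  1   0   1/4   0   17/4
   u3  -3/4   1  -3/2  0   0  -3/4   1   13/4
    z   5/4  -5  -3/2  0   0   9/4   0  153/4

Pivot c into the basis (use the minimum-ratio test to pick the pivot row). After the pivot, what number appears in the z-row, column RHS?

Ratio test on column c — row 1: entry -1/2 ≤ 0; row 2: (17/4)/(1/2) = 17/2; row 3: entry -3/2 ≤ 0. Minimum is 17/2 at row 2 (d leaves); pivot element 1/2.
Divide row 2 by 1/2; eliminate column c from the other rows.
z-row update in column RHS: 153/4 − (-3/2)·(17/2) = 51.

51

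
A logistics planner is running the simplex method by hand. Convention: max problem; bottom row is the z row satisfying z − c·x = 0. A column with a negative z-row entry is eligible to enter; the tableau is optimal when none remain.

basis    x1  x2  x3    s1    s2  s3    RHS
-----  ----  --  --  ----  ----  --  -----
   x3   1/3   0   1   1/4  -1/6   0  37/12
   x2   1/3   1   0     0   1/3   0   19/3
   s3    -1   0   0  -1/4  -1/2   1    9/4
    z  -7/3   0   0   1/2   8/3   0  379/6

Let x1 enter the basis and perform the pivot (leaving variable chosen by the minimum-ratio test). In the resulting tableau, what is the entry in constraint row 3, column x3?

Ratio test on column x1 — row 1: (37/12)/(1/3) = 37/4; row 2: (19/3)/(1/3) = 19; row 3: entry -1 ≤ 0. Minimum is 37/4 at row 1 (x3 leaves); pivot element 1/3.
Divide row 1 by 1/3; eliminate column x1 from the other rows.
Row 3 update in column x3: 0 − (-1)·3 = 3.

3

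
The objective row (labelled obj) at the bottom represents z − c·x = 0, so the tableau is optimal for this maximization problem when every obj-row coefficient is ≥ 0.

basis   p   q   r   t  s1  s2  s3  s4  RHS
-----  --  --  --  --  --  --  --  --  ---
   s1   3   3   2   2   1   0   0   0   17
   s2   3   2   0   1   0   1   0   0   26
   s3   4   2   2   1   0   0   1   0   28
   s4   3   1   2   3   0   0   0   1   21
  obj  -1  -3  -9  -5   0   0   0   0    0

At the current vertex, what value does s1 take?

17

s1 is basic (row 1); its value is the RHS of that row, 17.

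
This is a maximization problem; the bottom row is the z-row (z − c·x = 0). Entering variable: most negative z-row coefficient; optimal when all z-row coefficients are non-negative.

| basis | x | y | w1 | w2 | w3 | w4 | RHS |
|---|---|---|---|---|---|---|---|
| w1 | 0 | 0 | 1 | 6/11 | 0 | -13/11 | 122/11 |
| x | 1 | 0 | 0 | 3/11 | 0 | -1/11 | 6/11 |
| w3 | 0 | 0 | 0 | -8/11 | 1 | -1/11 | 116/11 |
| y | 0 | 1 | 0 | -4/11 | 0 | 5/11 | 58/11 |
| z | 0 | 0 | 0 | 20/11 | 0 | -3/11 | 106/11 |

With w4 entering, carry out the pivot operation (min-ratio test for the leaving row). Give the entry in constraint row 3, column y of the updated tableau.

1/5

Ratio test on column w4 — row 1: entry -13/11 ≤ 0; row 2: entry -1/11 ≤ 0; row 3: entry -1/11 ≤ 0; row 4: (58/11)/(5/11) = 58/5. Minimum is 58/5 at row 4 (y leaves); pivot element 5/11.
Divide row 4 by 5/11; eliminate column w4 from the other rows.
Row 3 update in column y: 0 − (-1/11)·(11/5) = 1/5.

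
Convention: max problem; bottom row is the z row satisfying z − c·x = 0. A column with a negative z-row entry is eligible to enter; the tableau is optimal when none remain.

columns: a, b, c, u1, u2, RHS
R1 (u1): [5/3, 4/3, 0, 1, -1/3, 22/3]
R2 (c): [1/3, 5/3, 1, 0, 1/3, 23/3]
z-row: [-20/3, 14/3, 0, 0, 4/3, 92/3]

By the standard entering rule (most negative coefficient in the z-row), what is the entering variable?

a

Negative z-row entries: a: -20/3.
The most negative is -20/3 in column a, so a enters.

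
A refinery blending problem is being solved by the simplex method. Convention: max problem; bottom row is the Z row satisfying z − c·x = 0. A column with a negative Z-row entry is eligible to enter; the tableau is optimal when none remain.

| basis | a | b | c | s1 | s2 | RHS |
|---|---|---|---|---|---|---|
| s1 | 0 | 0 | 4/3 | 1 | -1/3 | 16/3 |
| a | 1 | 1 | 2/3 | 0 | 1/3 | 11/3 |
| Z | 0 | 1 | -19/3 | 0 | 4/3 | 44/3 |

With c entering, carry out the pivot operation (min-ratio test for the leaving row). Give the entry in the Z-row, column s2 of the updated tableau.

-1/4

Ratio test on column c — row 1: (16/3)/(4/3) = 4; row 2: (11/3)/(2/3) = 11/2. Minimum is 4 at row 1 (s1 leaves); pivot element 4/3.
Divide row 1 by 4/3; eliminate column c from the other rows.
Z-row update in column s2: 4/3 − (-19/3)·(-1/4) = -1/4.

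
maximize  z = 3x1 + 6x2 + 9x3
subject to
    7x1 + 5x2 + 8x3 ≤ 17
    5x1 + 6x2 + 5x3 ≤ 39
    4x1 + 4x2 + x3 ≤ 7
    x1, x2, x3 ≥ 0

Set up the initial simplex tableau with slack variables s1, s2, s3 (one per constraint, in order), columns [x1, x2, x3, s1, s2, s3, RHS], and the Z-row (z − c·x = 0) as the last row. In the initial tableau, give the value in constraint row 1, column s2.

0

Slack s2 belongs to constraint 2; its column is the unit vector e_2, so the entry in row 1 is 0.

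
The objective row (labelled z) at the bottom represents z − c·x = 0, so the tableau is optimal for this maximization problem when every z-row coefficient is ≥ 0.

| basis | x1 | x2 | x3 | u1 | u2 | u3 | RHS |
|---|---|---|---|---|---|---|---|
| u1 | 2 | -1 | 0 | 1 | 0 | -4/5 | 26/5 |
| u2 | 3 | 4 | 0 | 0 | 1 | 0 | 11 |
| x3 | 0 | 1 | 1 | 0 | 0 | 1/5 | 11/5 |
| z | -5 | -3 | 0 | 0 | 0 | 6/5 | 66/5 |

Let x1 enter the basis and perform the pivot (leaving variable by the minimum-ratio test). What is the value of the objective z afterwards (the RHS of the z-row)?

Ratio test on column x1 — row 1: (26/5)/2 = 13/5; row 2: 11/3 = 11/3; row 3: entry 0 ≤ 0. Minimum is 13/5 at row 1 (u1 leaves); pivot element 2.
Pivot on row 1; the z-row RHS becomes 66/5 − (-5)·(13/5) = 131/5.

131/5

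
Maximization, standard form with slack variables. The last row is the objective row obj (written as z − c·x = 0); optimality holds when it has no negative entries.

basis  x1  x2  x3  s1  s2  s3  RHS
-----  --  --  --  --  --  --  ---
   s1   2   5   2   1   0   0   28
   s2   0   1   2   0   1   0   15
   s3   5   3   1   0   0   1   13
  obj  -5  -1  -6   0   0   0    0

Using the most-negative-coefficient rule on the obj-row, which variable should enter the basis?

x3

Negative obj-row entries: x1: -5, x2: -1, x3: -6.
The most negative is -6 in column x3, so x3 enters.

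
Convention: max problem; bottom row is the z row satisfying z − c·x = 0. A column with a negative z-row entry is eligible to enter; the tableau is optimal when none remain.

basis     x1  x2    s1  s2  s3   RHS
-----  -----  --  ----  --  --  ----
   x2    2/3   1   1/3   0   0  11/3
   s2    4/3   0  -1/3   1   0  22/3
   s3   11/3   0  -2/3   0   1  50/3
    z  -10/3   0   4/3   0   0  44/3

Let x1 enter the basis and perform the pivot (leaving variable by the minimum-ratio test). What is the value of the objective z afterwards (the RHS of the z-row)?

328/11

Ratio test on column x1 — row 1: (11/3)/(2/3) = 11/2; row 2: (22/3)/(4/3) = 11/2; row 3: (50/3)/(11/3) = 50/11. Minimum is 50/11 at row 3 (s3 leaves); pivot element 11/3.
Pivot on row 3; the z-row RHS becomes 44/3 − (-10/3)·(50/11) = 328/11.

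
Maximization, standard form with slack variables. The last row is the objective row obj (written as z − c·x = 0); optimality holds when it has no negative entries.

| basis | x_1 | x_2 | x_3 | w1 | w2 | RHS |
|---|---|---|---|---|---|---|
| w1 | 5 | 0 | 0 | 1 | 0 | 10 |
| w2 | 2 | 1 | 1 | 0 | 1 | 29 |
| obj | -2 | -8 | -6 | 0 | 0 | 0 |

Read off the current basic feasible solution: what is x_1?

x_1 is not in the basis, so in the current basic feasible solution x_1 = 0.

0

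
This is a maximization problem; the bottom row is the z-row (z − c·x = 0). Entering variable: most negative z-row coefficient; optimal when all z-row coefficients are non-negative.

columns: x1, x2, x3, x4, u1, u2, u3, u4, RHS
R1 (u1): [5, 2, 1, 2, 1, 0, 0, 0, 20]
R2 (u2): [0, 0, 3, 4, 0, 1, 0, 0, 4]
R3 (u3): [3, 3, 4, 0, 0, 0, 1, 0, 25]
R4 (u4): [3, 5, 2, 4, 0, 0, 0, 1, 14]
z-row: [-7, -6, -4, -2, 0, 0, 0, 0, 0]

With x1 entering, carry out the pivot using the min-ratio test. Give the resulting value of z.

Ratio test on column x1 — row 1: 20/5 = 4; row 2: entry 0 ≤ 0; row 3: 25/3 = 25/3; row 4: 14/3 = 14/3. Minimum is 4 at row 1 (u1 leaves); pivot element 5.
Pivot on row 1; the z-row RHS becomes 0 − (-7)·4 = 28.

28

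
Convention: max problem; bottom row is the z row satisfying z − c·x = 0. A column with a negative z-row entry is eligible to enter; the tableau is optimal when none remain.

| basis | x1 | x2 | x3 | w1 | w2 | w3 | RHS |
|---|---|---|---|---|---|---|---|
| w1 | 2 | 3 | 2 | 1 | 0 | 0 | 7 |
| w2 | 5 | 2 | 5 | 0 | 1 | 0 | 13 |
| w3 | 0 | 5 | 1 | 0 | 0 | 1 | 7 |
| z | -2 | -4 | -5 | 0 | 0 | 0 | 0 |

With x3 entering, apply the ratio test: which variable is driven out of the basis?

Column x3 entries and ratios — w1: 7/2 = 7/2; w2: 13/5 = 13/5; w3: 7/1 = 7.
Smallest ratio is 13/5 in the row of w2, so w2 leaves.

w2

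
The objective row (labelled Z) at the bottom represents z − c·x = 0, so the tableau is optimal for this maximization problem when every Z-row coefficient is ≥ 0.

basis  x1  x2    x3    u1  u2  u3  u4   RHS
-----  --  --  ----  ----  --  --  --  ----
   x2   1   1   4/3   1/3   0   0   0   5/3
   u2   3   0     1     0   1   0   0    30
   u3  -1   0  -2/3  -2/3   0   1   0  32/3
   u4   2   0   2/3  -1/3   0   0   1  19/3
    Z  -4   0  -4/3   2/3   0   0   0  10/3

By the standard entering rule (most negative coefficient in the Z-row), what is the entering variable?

Negative Z-row entries: x1: -4, x3: -4/3.
The most negative is -4 in column x1, so x1 enters.

x1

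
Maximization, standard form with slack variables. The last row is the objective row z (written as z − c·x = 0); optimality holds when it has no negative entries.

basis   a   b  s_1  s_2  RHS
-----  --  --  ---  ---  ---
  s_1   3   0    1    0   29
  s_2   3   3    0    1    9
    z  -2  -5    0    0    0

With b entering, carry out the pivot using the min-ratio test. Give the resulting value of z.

Ratio test on column b — row 1: entry 0 ≤ 0; row 2: 9/3 = 3. Minimum is 3 at row 2 (s_2 leaves); pivot element 3.
Pivot on row 2; the z-row RHS becomes 0 − (-5)·3 = 15.

15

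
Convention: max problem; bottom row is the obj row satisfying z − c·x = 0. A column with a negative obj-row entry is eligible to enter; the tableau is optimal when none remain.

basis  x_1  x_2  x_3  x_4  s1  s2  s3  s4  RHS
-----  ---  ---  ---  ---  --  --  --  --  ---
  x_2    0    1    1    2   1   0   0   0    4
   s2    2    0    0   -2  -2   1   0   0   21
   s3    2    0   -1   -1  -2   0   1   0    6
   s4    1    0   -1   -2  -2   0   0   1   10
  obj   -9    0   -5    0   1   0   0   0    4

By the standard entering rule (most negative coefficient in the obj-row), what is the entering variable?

Negative obj-row entries: x_1: -9, x_3: -5.
The most negative is -9 in column x_1, so x_1 enters.

x_1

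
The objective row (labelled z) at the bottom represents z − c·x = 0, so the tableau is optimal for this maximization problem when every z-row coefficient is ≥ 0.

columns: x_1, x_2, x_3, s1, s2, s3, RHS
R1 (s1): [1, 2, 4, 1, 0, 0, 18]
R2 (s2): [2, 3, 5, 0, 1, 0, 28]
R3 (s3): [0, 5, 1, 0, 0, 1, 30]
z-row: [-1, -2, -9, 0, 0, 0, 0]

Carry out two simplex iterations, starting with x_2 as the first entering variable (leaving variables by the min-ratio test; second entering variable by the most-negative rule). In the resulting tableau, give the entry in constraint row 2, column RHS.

Ratio test on column x_2 — row 1: 18/2 = 9; row 2: 28/3 = 28/3; row 3: 30/5 = 6. Minimum is 6 at row 3 (s3 leaves); pivot element 5.
Divide row 3 by 5; eliminate column x_2 from the other rows.
Second iteration: most negative z-row entry is -43/5 in column x_3, so x_3 enters.
Ratio test on column x_3 — row 1: 6/(18/5) = 5/3; row 2: 10/(22/5) = 25/11; row 3: 6/(1/5) = 30. Minimum is 5/3 at row 1 (s1 leaves); pivot element 18/5.
Divide row 1 by 18/5; eliminate column x_3 from the other rows.
After both pivots, the entry at constraint row 2, column RHS is 8/3.

8/3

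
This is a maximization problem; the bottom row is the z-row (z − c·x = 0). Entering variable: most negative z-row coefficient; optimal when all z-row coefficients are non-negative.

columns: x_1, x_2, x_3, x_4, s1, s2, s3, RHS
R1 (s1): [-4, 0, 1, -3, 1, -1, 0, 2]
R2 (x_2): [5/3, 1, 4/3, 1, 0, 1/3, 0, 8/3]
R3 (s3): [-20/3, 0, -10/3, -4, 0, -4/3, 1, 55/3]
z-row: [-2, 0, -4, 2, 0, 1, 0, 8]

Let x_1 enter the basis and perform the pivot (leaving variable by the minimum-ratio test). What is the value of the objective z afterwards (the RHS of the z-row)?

Ratio test on column x_1 — row 1: entry -4 ≤ 0; row 2: (8/3)/(5/3) = 8/5; row 3: entry -20/3 ≤ 0. Minimum is 8/5 at row 2 (x_2 leaves); pivot element 5/3.
Pivot on row 2; the z-row RHS becomes 8 − (-2)·(8/5) = 56/5.

56/5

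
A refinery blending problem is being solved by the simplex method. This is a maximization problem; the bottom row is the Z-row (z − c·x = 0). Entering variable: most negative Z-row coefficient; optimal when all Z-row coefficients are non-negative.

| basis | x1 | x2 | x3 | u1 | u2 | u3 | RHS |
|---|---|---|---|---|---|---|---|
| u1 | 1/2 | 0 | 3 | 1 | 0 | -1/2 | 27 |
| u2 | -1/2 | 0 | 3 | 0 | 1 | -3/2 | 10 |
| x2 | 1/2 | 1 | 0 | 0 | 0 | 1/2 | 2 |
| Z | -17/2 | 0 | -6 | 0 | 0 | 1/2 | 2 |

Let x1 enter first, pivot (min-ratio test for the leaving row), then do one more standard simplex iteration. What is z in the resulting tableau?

60

Ratio test on column x1 — row 1: 27/(1/2) = 54; row 2: entry -1/2 ≤ 0; row 3: 2/(1/2) = 4. Minimum is 4 at row 3 (x2 leaves); pivot element 1/2.
Pivot on row 3; the Z-row RHS becomes 2 − (-17/2)·4 = 36.
Next entering variable (most negative Z-row entry -6): x3.
Ratio test on column x3 — row 1: 25/3 = 25/3; row 2: 12/3 = 4; row 3: entry 0 ≤ 0. Minimum is 4 at row 2 (u2 leaves); pivot element 3.
After the second pivot the Z-row RHS is 36 − (-6)·4 = 60.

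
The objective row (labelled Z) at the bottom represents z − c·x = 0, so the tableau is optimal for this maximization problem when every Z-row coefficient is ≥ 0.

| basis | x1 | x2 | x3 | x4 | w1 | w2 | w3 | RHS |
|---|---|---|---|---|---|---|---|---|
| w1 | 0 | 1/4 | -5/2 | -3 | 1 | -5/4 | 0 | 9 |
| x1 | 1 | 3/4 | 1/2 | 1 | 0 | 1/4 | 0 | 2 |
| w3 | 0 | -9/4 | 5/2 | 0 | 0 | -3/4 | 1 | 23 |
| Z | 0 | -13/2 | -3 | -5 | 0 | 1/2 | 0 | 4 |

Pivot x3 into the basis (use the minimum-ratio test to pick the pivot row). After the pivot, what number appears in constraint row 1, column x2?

Ratio test on column x3 — row 1: entry -5/2 ≤ 0; row 2: 2/(1/2) = 4; row 3: 23/(5/2) = 46/5. Minimum is 4 at row 2 (x1 leaves); pivot element 1/2.
Divide row 2 by 1/2; eliminate column x3 from the other rows.
Row 1 update in column x2: 1/4 − (-5/2)·(3/2) = 4.

4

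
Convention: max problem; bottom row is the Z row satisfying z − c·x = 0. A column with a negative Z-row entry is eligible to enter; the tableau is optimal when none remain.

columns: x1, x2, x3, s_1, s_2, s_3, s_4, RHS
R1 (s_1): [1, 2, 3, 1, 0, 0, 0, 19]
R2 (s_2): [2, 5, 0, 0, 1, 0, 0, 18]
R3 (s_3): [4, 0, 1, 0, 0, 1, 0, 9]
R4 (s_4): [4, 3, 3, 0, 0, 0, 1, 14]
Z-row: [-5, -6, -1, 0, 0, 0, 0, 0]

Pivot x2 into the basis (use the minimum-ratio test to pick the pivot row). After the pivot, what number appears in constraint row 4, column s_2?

Ratio test on column x2 — row 1: 19/2 = 19/2; row 2: 18/5 = 18/5; row 3: entry 0 ≤ 0; row 4: 14/3 = 14/3. Minimum is 18/5 at row 2 (s_2 leaves); pivot element 5.
Divide row 2 by 5; eliminate column x2 from the other rows.
Row 4 update in column s_2: 0 − 3·(1/5) = -3/5.

-3/5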